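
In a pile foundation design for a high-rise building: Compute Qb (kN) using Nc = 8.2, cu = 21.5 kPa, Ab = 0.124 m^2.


Result: 21.86 kN

Derivation:
Using Qb = Nc * cu * Ab
Qb = 8.2 * 21.5 * 0.124
Qb = 21.86 kN


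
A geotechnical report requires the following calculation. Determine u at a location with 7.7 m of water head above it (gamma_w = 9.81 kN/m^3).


Using u = gamma_w * h_w
u = 9.81 * 7.7
u = 75.54 kPa


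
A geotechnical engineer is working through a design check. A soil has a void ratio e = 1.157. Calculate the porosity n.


Using the relation n = e / (1 + e)
n = 1.157 / (1 + 1.157)
n = 1.157 / 2.157
n = 0.5364


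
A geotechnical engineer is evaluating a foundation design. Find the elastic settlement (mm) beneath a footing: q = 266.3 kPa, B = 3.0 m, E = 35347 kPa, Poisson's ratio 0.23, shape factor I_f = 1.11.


Result: 23.761 mm

Derivation:
Using Se = q * B * (1 - nu^2) * I_f / E
1 - nu^2 = 1 - 0.23^2 = 0.9471
Se = 266.3 * 3.0 * 0.9471 * 1.11 / 35347
Se = 0.023761 m
Convert to mm: Se = 0.023761 * 1000 = 23.761 mm


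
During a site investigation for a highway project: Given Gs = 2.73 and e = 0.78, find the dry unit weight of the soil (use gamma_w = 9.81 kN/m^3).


Using gamma_d = Gs * gamma_w / (1 + e)
gamma_d = 2.73 * 9.81 / (1 + 0.78)
gamma_d = 2.73 * 9.81 / 1.78
gamma_d = 15.046 kN/m^3


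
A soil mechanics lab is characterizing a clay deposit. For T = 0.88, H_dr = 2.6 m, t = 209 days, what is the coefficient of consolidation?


Using cv = T * H_dr^2 / t
H_dr^2 = 2.6^2 = 6.76
cv = 0.88 * 6.76 / 209
cv = 0.02846 m^2/day


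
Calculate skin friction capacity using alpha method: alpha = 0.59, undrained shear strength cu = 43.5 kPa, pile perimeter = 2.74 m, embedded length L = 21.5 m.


Result: 1511.93 kN

Derivation:
Using Qs = alpha * cu * perimeter * L
Qs = 0.59 * 43.5 * 2.74 * 21.5
Qs = 1511.93 kN


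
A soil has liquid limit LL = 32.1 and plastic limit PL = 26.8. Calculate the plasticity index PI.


Result: 5.3

Derivation:
Using PI = LL - PL
PI = 32.1 - 26.8
PI = 5.3


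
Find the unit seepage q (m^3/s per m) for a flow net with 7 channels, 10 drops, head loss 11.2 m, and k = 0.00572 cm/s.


Convert k to m/s for unit consistency with H:
k = 0.00572 cm/s = 0.00572 / 100 m/s = 5.72e-05 m/s
Using q = k * H * Nf / Nd
Nf / Nd = 7 / 10 = 0.7
q = 5.72e-05 * 11.2 * 0.7
q = 0.0004484 m^3/s per m


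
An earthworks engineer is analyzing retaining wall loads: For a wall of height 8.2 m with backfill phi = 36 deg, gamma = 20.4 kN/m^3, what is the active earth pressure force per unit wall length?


Compute active earth pressure coefficient:
Ka = tan^2(45 - phi/2) = tan^2(27.0) = 0.259616
Compute active force:
Pa = 0.5 * Ka * gamma * H^2
Pa = 0.5 * 0.259616 * 20.4 * 8.2^2
Pa = 178.06 kN/m


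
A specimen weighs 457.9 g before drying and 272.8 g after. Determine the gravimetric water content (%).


Result: 67.85 %

Derivation:
Using w = (m_wet - m_dry) / m_dry * 100
m_wet - m_dry = 457.9 - 272.8 = 185.1 g
w = 185.1 / 272.8 * 100
w = 67.85 %


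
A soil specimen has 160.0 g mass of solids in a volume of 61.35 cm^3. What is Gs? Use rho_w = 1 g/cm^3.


Using Gs = m_s / (V_s * rho_w)
Since rho_w = 1 g/cm^3:
Gs = 160.0 / 61.35
Gs = 2.608


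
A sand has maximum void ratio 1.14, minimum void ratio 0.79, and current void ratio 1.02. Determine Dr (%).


Using Dr = (e_max - e) / (e_max - e_min) * 100
e_max - e = 1.14 - 1.02 = 0.12
e_max - e_min = 1.14 - 0.79 = 0.35
Dr = 0.12 / 0.35 * 100
Dr = 34.29 %


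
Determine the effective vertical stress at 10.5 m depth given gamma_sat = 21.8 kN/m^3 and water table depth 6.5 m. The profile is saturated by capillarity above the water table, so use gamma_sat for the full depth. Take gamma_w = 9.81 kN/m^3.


Total stress = gamma_sat * depth
sigma = 21.8 * 10.5 = 228.9 kPa
Pore water pressure u = gamma_w * (depth - d_wt)
u = 9.81 * (10.5 - 6.5) = 39.24 kPa
Effective stress = sigma - u
sigma' = 228.9 - 39.24 = 189.66 kPa


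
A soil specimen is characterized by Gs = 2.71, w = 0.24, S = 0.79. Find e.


Using the relation e = Gs * w / S
e = 2.71 * 0.24 / 0.79
e = 0.8233


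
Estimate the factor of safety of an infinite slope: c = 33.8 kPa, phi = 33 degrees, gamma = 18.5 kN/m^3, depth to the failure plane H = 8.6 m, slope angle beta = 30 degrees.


Using Fs = c / (gamma*H*sin(beta)*cos(beta)) + tan(phi)/tan(beta)
Cohesion contribution = 33.8 / (18.5*8.6*sin(30)*cos(30))
Cohesion contribution = 0.490621
Friction contribution = tan(33)/tan(30) = 1.12481
Fs = 0.490621 + 1.12481
Fs = 1.615


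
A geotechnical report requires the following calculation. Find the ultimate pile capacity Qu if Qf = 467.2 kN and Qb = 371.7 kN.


Result: 838.9 kN

Derivation:
Using Qu = Qf + Qb
Qu = 467.2 + 371.7
Qu = 838.9 kN


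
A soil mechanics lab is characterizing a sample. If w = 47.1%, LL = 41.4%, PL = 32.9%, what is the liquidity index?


Result: 1.671

Derivation:
First compute the plasticity index:
PI = LL - PL = 41.4 - 32.9 = 8.5
Then compute the liquidity index:
LI = (w - PL) / PI
LI = (47.1 - 32.9) / 8.5
LI = 1.671


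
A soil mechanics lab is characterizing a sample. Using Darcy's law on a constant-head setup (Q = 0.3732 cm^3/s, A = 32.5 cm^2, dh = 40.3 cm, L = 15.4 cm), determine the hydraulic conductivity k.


Result: 0.004388 cm/s

Derivation:
Compute hydraulic gradient:
i = dh / L = 40.3 / 15.4 = 2.61688
Then apply Darcy's law:
k = Q / (A * i)
k = 0.3732 / (32.5 * 2.61688)
k = 0.3732 / 85.0487
k = 0.004388 cm/s


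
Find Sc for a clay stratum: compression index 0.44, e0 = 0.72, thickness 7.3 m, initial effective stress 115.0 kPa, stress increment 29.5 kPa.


Result: 0.1852 m

Derivation:
Using Sc = Cc * H / (1 + e0) * log10((sigma0 + delta_sigma) / sigma0)
Stress ratio = (115.0 + 29.5) / 115.0 = 1.25652
log10(1.25652) = 0.09917
Cc * H / (1 + e0) = 0.44 * 7.3 / (1 + 0.72) = 1.86744
Sc = 1.86744 * 0.09917
Sc = 0.1852 m


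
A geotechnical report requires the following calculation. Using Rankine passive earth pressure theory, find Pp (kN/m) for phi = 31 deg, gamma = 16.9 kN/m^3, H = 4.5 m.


Compute passive earth pressure coefficient:
Kp = tan^2(45 + phi/2) = tan^2(60.5) = 3.124035
Compute passive force:
Pp = 0.5 * Kp * gamma * H^2
Pp = 0.5 * 3.124035 * 16.9 * 4.5^2
Pp = 534.56 kN/m


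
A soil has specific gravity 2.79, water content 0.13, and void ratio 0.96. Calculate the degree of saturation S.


Using S = Gs * w / e
S = 2.79 * 0.13 / 0.96
S = 0.3778


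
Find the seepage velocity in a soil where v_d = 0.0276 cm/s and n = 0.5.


Result: 0.0552 cm/s

Derivation:
Using v_s = v_d / n
v_s = 0.0276 / 0.5
v_s = 0.0552 cm/s


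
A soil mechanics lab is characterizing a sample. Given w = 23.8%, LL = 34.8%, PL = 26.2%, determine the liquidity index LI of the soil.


Result: -0.279

Derivation:
First compute the plasticity index:
PI = LL - PL = 34.8 - 26.2 = 8.6
Then compute the liquidity index:
LI = (w - PL) / PI
LI = (23.8 - 26.2) / 8.6
LI = -0.279


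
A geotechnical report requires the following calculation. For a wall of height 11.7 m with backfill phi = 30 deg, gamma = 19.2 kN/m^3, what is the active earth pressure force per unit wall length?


Result: 438.05 kN/m

Derivation:
Compute active earth pressure coefficient:
Ka = tan^2(45 - phi/2) = tan^2(30.0) = 0.333333
Compute active force:
Pa = 0.5 * Ka * gamma * H^2
Pa = 0.5 * 0.333333 * 19.2 * 11.7^2
Pa = 438.05 kN/m


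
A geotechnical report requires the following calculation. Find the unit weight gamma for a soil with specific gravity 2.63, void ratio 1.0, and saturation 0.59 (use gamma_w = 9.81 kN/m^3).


Using gamma = gamma_w * (Gs + S*e) / (1 + e)
Numerator: Gs + S*e = 2.63 + 0.59*1.0 = 3.22
Denominator: 1 + e = 1 + 1.0 = 2.0
gamma = 9.81 * 3.22 / 2.0
gamma = 15.794 kN/m^3


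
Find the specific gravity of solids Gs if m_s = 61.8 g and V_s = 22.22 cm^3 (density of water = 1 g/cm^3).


Result: 2.781

Derivation:
Using Gs = m_s / (V_s * rho_w)
Since rho_w = 1 g/cm^3:
Gs = 61.8 / 22.22
Gs = 2.781


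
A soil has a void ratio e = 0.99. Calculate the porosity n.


Result: 0.4975

Derivation:
Using the relation n = e / (1 + e)
n = 0.99 / (1 + 0.99)
n = 0.99 / 1.99
n = 0.4975


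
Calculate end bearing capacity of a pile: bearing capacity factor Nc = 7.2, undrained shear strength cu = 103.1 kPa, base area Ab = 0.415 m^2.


Using Qb = Nc * cu * Ab
Qb = 7.2 * 103.1 * 0.415
Qb = 308.06 kN


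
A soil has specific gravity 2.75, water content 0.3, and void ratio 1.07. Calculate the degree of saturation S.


Using S = Gs * w / e
S = 2.75 * 0.3 / 1.07
S = 0.771


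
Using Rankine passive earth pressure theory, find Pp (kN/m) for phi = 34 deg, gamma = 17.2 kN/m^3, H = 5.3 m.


Compute passive earth pressure coefficient:
Kp = tan^2(45 + phi/2) = tan^2(62.0) = 3.537132
Compute passive force:
Pp = 0.5 * Kp * gamma * H^2
Pp = 0.5 * 3.537132 * 17.2 * 5.3^2
Pp = 854.48 kN/m


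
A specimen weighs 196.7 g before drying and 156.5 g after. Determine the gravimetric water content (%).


Result: 25.69 %

Derivation:
Using w = (m_wet - m_dry) / m_dry * 100
m_wet - m_dry = 196.7 - 156.5 = 40.2 g
w = 40.2 / 156.5 * 100
w = 25.69 %


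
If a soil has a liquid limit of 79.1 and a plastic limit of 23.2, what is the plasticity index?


Using PI = LL - PL
PI = 79.1 - 23.2
PI = 55.9


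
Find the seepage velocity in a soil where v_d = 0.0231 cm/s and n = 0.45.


Using v_s = v_d / n
v_s = 0.0231 / 0.45
v_s = 0.05133 cm/s


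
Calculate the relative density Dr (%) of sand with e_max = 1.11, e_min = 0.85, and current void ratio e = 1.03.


Result: 30.77 %

Derivation:
Using Dr = (e_max - e) / (e_max - e_min) * 100
e_max - e = 1.11 - 1.03 = 0.08
e_max - e_min = 1.11 - 0.85 = 0.26
Dr = 0.08 / 0.26 * 100
Dr = 30.77 %


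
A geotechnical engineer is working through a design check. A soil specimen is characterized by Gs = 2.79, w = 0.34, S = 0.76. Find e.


Using the relation e = Gs * w / S
e = 2.79 * 0.34 / 0.76
e = 1.2482


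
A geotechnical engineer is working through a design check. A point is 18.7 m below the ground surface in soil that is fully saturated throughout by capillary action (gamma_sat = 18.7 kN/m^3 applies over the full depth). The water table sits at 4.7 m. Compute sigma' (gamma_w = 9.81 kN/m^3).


Total stress = gamma_sat * depth
sigma = 18.7 * 18.7 = 349.69 kPa
Pore water pressure u = gamma_w * (depth - d_wt)
u = 9.81 * (18.7 - 4.7) = 137.34 kPa
Effective stress = sigma - u
sigma' = 349.69 - 137.34 = 212.35 kPa


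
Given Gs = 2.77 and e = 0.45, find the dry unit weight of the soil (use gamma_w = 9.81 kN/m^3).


Result: 18.74 kN/m^3

Derivation:
Using gamma_d = Gs * gamma_w / (1 + e)
gamma_d = 2.77 * 9.81 / (1 + 0.45)
gamma_d = 2.77 * 9.81 / 1.45
gamma_d = 18.74 kN/m^3


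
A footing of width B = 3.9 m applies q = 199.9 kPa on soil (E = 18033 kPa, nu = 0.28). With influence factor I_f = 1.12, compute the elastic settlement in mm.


Using Se = q * B * (1 - nu^2) * I_f / E
1 - nu^2 = 1 - 0.28^2 = 0.9216
Se = 199.9 * 3.9 * 0.9216 * 1.12 / 18033
Se = 0.044624 m
Convert to mm: Se = 0.044624 * 1000 = 44.624 mm


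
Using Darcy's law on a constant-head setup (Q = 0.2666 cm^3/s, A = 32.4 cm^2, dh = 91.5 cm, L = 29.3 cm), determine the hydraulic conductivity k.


Compute hydraulic gradient:
i = dh / L = 91.5 / 29.3 = 3.12287
Then apply Darcy's law:
k = Q / (A * i)
k = 0.2666 / (32.4 * 3.12287)
k = 0.2666 / 101.181
k = 0.002635 cm/s


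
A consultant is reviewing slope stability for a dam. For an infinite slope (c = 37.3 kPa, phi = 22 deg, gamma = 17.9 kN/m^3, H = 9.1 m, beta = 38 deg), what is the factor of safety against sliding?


Using Fs = c / (gamma*H*sin(beta)*cos(beta)) + tan(phi)/tan(beta)
Cohesion contribution = 37.3 / (17.9*9.1*sin(38)*cos(38))
Cohesion contribution = 0.471998
Friction contribution = tan(22)/tan(38) = 0.51713
Fs = 0.471998 + 0.51713
Fs = 0.989


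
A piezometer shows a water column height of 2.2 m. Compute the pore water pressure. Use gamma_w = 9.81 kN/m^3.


Using u = gamma_w * h_w
u = 9.81 * 2.2
u = 21.58 kPa


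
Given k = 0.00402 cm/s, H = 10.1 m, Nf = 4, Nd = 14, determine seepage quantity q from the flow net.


Result: 0.000116 m^3/s per m

Derivation:
Convert k to m/s for unit consistency with H:
k = 0.00402 cm/s = 0.00402 / 100 m/s = 4.02e-05 m/s
Using q = k * H * Nf / Nd
Nf / Nd = 4 / 14 = 0.2857
q = 4.02e-05 * 10.1 * 0.2857
q = 0.000116 m^3/s per m


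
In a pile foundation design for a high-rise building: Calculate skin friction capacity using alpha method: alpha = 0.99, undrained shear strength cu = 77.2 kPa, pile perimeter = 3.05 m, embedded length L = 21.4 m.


Result: 4988.46 kN

Derivation:
Using Qs = alpha * cu * perimeter * L
Qs = 0.99 * 77.2 * 3.05 * 21.4
Qs = 4988.46 kN


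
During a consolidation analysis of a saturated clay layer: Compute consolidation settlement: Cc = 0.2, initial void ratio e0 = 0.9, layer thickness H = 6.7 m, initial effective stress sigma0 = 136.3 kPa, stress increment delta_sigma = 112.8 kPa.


Result: 0.1847 m

Derivation:
Using Sc = Cc * H / (1 + e0) * log10((sigma0 + delta_sigma) / sigma0)
Stress ratio = (136.3 + 112.8) / 136.3 = 1.82759
log10(1.82759) = 0.261878
Cc * H / (1 + e0) = 0.2 * 6.7 / (1 + 0.9) = 0.705263
Sc = 0.705263 * 0.261878
Sc = 0.1847 m


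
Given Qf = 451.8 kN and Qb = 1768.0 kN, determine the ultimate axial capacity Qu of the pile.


Using Qu = Qf + Qb
Qu = 451.8 + 1768.0
Qu = 2219.8 kN


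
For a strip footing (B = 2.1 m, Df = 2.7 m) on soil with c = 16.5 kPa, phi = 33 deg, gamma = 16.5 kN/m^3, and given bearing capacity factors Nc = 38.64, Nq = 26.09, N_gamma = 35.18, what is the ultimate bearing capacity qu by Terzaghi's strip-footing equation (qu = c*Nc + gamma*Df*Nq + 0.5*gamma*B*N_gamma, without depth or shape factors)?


Compute qu = c*Nc + gamma*Df*Nq + 0.5*gamma*B*N_gamma
Term 1: 16.5 * 38.64 = 637.56
Term 2: 16.5 * 2.7 * 26.09 = 1162.3095
Term 3: 0.5 * 16.5 * 2.1 * 35.18 = 609.4935
qu = 637.56 + 1162.3095 + 609.4935
qu = 2409.36 kPa


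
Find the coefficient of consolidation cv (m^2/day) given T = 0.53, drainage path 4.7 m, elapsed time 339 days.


Using cv = T * H_dr^2 / t
H_dr^2 = 4.7^2 = 22.09
cv = 0.53 * 22.09 / 339
cv = 0.03454 m^2/day


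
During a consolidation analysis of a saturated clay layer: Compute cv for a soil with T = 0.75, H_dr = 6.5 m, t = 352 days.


Result: 0.09002 m^2/day

Derivation:
Using cv = T * H_dr^2 / t
H_dr^2 = 6.5^2 = 42.25
cv = 0.75 * 42.25 / 352
cv = 0.09002 m^2/day


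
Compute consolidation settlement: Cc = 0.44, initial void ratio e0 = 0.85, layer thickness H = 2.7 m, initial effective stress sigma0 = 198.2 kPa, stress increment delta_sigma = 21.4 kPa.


Using Sc = Cc * H / (1 + e0) * log10((sigma0 + delta_sigma) / sigma0)
Stress ratio = (198.2 + 21.4) / 198.2 = 1.10797
log10(1.10797) = 0.0445287
Cc * H / (1 + e0) = 0.44 * 2.7 / (1 + 0.85) = 0.642162
Sc = 0.642162 * 0.0445287
Sc = 0.0286 m


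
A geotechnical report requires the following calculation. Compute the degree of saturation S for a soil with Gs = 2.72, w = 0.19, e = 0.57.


Result: 0.9067

Derivation:
Using S = Gs * w / e
S = 2.72 * 0.19 / 0.57
S = 0.9067


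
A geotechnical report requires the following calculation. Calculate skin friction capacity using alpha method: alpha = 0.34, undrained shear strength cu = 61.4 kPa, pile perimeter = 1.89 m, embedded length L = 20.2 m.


Result: 797.0 kN

Derivation:
Using Qs = alpha * cu * perimeter * L
Qs = 0.34 * 61.4 * 1.89 * 20.2
Qs = 797.0 kN


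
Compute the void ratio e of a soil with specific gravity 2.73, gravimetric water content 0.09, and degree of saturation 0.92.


Using the relation e = Gs * w / S
e = 2.73 * 0.09 / 0.92
e = 0.2671


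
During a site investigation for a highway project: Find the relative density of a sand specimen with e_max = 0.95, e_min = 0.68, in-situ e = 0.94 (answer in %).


Result: 3.7 %

Derivation:
Using Dr = (e_max - e) / (e_max - e_min) * 100
e_max - e = 0.95 - 0.94 = 0.01
e_max - e_min = 0.95 - 0.68 = 0.27
Dr = 0.01 / 0.27 * 100
Dr = 3.7 %


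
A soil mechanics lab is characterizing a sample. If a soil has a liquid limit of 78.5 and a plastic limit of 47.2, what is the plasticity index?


Result: 31.3

Derivation:
Using PI = LL - PL
PI = 78.5 - 47.2
PI = 31.3


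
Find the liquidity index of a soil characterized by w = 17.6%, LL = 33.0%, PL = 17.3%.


First compute the plasticity index:
PI = LL - PL = 33.0 - 17.3 = 15.7
Then compute the liquidity index:
LI = (w - PL) / PI
LI = (17.6 - 17.3) / 15.7
LI = 0.019


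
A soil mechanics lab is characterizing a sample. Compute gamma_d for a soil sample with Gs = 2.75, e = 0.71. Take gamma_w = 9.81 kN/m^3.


Using gamma_d = Gs * gamma_w / (1 + e)
gamma_d = 2.75 * 9.81 / (1 + 0.71)
gamma_d = 2.75 * 9.81 / 1.71
gamma_d = 15.776 kN/m^3


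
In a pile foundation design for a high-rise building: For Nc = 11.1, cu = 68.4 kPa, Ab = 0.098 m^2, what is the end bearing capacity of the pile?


Result: 74.41 kN

Derivation:
Using Qb = Nc * cu * Ab
Qb = 11.1 * 68.4 * 0.098
Qb = 74.41 kN


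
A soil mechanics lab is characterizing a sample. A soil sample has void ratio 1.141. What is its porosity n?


Result: 0.5329

Derivation:
Using the relation n = e / (1 + e)
n = 1.141 / (1 + 1.141)
n = 1.141 / 2.141
n = 0.5329


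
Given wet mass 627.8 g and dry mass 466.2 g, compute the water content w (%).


Using w = (m_wet - m_dry) / m_dry * 100
m_wet - m_dry = 627.8 - 466.2 = 161.6 g
w = 161.6 / 466.2 * 100
w = 34.66 %


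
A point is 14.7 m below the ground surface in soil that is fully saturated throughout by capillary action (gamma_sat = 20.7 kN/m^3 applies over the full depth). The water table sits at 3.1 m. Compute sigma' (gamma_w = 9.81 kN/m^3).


Total stress = gamma_sat * depth
sigma = 20.7 * 14.7 = 304.29 kPa
Pore water pressure u = gamma_w * (depth - d_wt)
u = 9.81 * (14.7 - 3.1) = 113.796 kPa
Effective stress = sigma - u
sigma' = 304.29 - 113.796 = 190.49 kPa


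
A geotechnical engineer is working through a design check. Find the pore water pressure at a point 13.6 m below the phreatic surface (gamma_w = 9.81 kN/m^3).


Result: 133.42 kPa

Derivation:
Using u = gamma_w * h_w
u = 9.81 * 13.6
u = 133.42 kPa


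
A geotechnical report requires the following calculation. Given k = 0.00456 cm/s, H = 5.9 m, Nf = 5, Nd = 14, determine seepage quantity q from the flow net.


Convert k to m/s for unit consistency with H:
k = 0.00456 cm/s = 0.00456 / 100 m/s = 4.56e-05 m/s
Using q = k * H * Nf / Nd
Nf / Nd = 5 / 14 = 0.3571
q = 4.56e-05 * 5.9 * 0.3571
q = 9.609e-05 m^3/s per m


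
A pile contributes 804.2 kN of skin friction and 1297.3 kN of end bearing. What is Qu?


Using Qu = Qf + Qb
Qu = 804.2 + 1297.3
Qu = 2101.5 kN


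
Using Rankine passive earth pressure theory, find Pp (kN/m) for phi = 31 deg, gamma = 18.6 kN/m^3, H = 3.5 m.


Result: 355.91 kN/m

Derivation:
Compute passive earth pressure coefficient:
Kp = tan^2(45 + phi/2) = tan^2(60.5) = 3.124035
Compute passive force:
Pp = 0.5 * Kp * gamma * H^2
Pp = 0.5 * 3.124035 * 18.6 * 3.5^2
Pp = 355.91 kN/m


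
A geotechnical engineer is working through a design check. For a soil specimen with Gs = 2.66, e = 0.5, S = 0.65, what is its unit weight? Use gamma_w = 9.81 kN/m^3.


Using gamma = gamma_w * (Gs + S*e) / (1 + e)
Numerator: Gs + S*e = 2.66 + 0.65*0.5 = 2.985
Denominator: 1 + e = 1 + 0.5 = 1.5
gamma = 9.81 * 2.985 / 1.5
gamma = 19.522 kN/m^3


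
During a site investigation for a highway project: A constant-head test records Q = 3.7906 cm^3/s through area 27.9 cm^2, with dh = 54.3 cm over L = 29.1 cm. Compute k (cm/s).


Compute hydraulic gradient:
i = dh / L = 54.3 / 29.1 = 1.86598
Then apply Darcy's law:
k = Q / (A * i)
k = 3.7906 / (27.9 * 1.86598)
k = 3.7906 / 52.0608
k = 0.072811 cm/s


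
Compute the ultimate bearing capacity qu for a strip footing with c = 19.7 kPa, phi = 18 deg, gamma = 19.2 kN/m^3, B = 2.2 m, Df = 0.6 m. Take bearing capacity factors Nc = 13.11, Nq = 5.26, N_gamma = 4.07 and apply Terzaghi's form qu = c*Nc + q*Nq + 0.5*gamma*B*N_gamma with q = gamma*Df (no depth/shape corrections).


Compute qu = c*Nc + gamma*Df*Nq + 0.5*gamma*B*N_gamma
Term 1: 19.7 * 13.11 = 258.267
Term 2: 19.2 * 0.6 * 5.26 = 60.5952
Term 3: 0.5 * 19.2 * 2.2 * 4.07 = 85.9584
qu = 258.267 + 60.5952 + 85.9584
qu = 404.82 kPa


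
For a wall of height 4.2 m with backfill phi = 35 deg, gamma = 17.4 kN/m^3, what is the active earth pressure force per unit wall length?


Result: 41.59 kN/m

Derivation:
Compute active earth pressure coefficient:
Ka = tan^2(45 - phi/2) = tan^2(27.5) = 0.27099
Compute active force:
Pa = 0.5 * Ka * gamma * H^2
Pa = 0.5 * 0.27099 * 17.4 * 4.2^2
Pa = 41.59 kN/m


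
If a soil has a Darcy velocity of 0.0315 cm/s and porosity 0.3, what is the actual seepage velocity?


Using v_s = v_d / n
v_s = 0.0315 / 0.3
v_s = 0.105 cm/s


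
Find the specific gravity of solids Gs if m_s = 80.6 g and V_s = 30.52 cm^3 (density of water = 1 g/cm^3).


Using Gs = m_s / (V_s * rho_w)
Since rho_w = 1 g/cm^3:
Gs = 80.6 / 30.52
Gs = 2.641


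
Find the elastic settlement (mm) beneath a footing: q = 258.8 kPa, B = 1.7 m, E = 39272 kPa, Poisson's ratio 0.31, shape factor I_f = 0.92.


Using Se = q * B * (1 - nu^2) * I_f / E
1 - nu^2 = 1 - 0.31^2 = 0.9039
Se = 258.8 * 1.7 * 0.9039 * 0.92 / 39272
Se = 0.009316 m
Convert to mm: Se = 0.009316 * 1000 = 9.316 mm


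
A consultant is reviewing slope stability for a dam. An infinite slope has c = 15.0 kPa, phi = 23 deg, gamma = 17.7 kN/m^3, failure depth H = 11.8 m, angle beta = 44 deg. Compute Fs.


Result: 0.583

Derivation:
Using Fs = c / (gamma*H*sin(beta)*cos(beta)) + tan(phi)/tan(beta)
Cohesion contribution = 15.0 / (17.7*11.8*sin(44)*cos(44))
Cohesion contribution = 0.143724
Friction contribution = tan(23)/tan(44) = 0.439557
Fs = 0.143724 + 0.439557
Fs = 0.583


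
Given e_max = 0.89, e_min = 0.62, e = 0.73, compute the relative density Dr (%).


Using Dr = (e_max - e) / (e_max - e_min) * 100
e_max - e = 0.89 - 0.73 = 0.16
e_max - e_min = 0.89 - 0.62 = 0.27
Dr = 0.16 / 0.27 * 100
Dr = 59.26 %


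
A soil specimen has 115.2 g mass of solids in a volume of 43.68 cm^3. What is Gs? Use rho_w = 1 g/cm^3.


Using Gs = m_s / (V_s * rho_w)
Since rho_w = 1 g/cm^3:
Gs = 115.2 / 43.68
Gs = 2.637


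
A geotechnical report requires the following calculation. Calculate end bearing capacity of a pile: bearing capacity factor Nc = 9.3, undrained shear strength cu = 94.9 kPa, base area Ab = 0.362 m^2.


Using Qb = Nc * cu * Ab
Qb = 9.3 * 94.9 * 0.362
Qb = 319.49 kN


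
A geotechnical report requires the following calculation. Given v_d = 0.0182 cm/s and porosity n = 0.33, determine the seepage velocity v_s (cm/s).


Using v_s = v_d / n
v_s = 0.0182 / 0.33
v_s = 0.05515 cm/s


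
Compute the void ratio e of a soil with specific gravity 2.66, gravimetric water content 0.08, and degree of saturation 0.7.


Result: 0.304

Derivation:
Using the relation e = Gs * w / S
e = 2.66 * 0.08 / 0.7
e = 0.304


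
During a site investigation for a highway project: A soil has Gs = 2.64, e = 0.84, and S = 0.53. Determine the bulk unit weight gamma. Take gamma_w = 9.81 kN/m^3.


Result: 16.449 kN/m^3

Derivation:
Using gamma = gamma_w * (Gs + S*e) / (1 + e)
Numerator: Gs + S*e = 2.64 + 0.53*0.84 = 3.0852
Denominator: 1 + e = 1 + 0.84 = 1.84
gamma = 9.81 * 3.0852 / 1.84
gamma = 16.449 kN/m^3


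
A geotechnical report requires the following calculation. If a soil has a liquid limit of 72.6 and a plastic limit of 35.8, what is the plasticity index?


Using PI = LL - PL
PI = 72.6 - 35.8
PI = 36.8


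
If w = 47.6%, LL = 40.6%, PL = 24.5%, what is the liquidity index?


First compute the plasticity index:
PI = LL - PL = 40.6 - 24.5 = 16.1
Then compute the liquidity index:
LI = (w - PL) / PI
LI = (47.6 - 24.5) / 16.1
LI = 1.435


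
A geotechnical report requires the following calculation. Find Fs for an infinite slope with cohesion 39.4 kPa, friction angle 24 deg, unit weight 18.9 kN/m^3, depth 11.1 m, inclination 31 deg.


Using Fs = c / (gamma*H*sin(beta)*cos(beta)) + tan(phi)/tan(beta)
Cohesion contribution = 39.4 / (18.9*11.1*sin(31)*cos(31))
Cohesion contribution = 0.425409
Friction contribution = tan(24)/tan(31) = 0.740985
Fs = 0.425409 + 0.740985
Fs = 1.166


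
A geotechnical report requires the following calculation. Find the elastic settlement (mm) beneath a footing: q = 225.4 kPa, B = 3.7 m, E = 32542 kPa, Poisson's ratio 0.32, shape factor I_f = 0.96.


Using Se = q * B * (1 - nu^2) * I_f / E
1 - nu^2 = 1 - 0.32^2 = 0.8976
Se = 225.4 * 3.7 * 0.8976 * 0.96 / 32542
Se = 0.022083 m
Convert to mm: Se = 0.022083 * 1000 = 22.083 mm


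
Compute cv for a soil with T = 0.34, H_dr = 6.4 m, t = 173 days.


Using cv = T * H_dr^2 / t
H_dr^2 = 6.4^2 = 40.96
cv = 0.34 * 40.96 / 173
cv = 0.0805 m^2/day


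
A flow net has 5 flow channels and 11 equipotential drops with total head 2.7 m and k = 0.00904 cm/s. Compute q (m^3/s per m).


Result: 0.0001109 m^3/s per m

Derivation:
Convert k to m/s for unit consistency with H:
k = 0.00904 cm/s = 0.00904 / 100 m/s = 9.04e-05 m/s
Using q = k * H * Nf / Nd
Nf / Nd = 5 / 11 = 0.4545
q = 9.04e-05 * 2.7 * 0.4545
q = 0.0001109 m^3/s per m


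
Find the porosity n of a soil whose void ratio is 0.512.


Using the relation n = e / (1 + e)
n = 0.512 / (1 + 0.512)
n = 0.512 / 1.512
n = 0.3386


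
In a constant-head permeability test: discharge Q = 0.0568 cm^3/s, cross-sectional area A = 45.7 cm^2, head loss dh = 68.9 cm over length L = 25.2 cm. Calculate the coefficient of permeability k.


Result: 0.000455 cm/s

Derivation:
Compute hydraulic gradient:
i = dh / L = 68.9 / 25.2 = 2.73413
Then apply Darcy's law:
k = Q / (A * i)
k = 0.0568 / (45.7 * 2.73413)
k = 0.0568 / 124.95
k = 0.000455 cm/s


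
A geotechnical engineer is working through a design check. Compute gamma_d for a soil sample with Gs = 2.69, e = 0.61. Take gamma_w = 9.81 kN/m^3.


Using gamma_d = Gs * gamma_w / (1 + e)
gamma_d = 2.69 * 9.81 / (1 + 0.61)
gamma_d = 2.69 * 9.81 / 1.61
gamma_d = 16.391 kN/m^3


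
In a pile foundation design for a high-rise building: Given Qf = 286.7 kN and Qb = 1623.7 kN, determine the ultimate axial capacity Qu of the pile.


Using Qu = Qf + Qb
Qu = 286.7 + 1623.7
Qu = 1910.4 kN


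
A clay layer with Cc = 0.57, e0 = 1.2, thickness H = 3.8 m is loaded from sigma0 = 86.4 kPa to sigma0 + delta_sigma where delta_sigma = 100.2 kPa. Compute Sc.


Using Sc = Cc * H / (1 + e0) * log10((sigma0 + delta_sigma) / sigma0)
Stress ratio = (86.4 + 100.2) / 86.4 = 2.15972
log10(2.15972) = 0.334398
Cc * H / (1 + e0) = 0.57 * 3.8 / (1 + 1.2) = 0.984545
Sc = 0.984545 * 0.334398
Sc = 0.3292 m


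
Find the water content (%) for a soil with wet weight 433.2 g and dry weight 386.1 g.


Result: 12.2 %

Derivation:
Using w = (m_wet - m_dry) / m_dry * 100
m_wet - m_dry = 433.2 - 386.1 = 47.1 g
w = 47.1 / 386.1 * 100
w = 12.2 %


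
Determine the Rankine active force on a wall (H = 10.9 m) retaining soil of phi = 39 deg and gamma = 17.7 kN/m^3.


Result: 239.22 kN/m

Derivation:
Compute active earth pressure coefficient:
Ka = tan^2(45 - phi/2) = tan^2(25.5) = 0.227506
Compute active force:
Pa = 0.5 * Ka * gamma * H^2
Pa = 0.5 * 0.227506 * 17.7 * 10.9^2
Pa = 239.22 kN/m


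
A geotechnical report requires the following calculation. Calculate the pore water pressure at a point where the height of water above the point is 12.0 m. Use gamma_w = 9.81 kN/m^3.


Using u = gamma_w * h_w
u = 9.81 * 12.0
u = 117.72 kPa


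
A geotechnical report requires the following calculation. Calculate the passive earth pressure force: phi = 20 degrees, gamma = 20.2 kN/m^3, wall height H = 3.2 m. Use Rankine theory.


Compute passive earth pressure coefficient:
Kp = tan^2(45 + phi/2) = tan^2(55.0) = 2.039607
Compute passive force:
Pp = 0.5 * Kp * gamma * H^2
Pp = 0.5 * 2.039607 * 20.2 * 3.2^2
Pp = 210.94 kN/m


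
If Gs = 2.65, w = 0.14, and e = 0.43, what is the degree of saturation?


Using S = Gs * w / e
S = 2.65 * 0.14 / 0.43
S = 0.8628


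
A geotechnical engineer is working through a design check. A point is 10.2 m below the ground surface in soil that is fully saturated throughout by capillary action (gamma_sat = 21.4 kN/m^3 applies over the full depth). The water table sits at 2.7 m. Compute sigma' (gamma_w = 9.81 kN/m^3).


Total stress = gamma_sat * depth
sigma = 21.4 * 10.2 = 218.28 kPa
Pore water pressure u = gamma_w * (depth - d_wt)
u = 9.81 * (10.2 - 2.7) = 73.575 kPa
Effective stress = sigma - u
sigma' = 218.28 - 73.575 = 144.71 kPa


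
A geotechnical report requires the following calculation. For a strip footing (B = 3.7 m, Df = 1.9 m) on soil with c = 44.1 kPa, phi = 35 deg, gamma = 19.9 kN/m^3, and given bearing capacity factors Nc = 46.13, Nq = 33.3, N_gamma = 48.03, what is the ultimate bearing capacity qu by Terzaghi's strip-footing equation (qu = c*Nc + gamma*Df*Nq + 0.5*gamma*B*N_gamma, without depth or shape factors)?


Compute qu = c*Nc + gamma*Df*Nq + 0.5*gamma*B*N_gamma
Term 1: 44.1 * 46.13 = 2034.333
Term 2: 19.9 * 1.9 * 33.3 = 1259.073
Term 3: 0.5 * 19.9 * 3.7 * 48.03 = 1768.22445
qu = 2034.333 + 1259.073 + 1768.22445
qu = 5061.63 kPa


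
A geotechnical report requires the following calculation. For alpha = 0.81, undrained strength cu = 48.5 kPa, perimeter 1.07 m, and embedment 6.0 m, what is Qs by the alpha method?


Using Qs = alpha * cu * perimeter * L
Qs = 0.81 * 48.5 * 1.07 * 6.0
Qs = 252.21 kN


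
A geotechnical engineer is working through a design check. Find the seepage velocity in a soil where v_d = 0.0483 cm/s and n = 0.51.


Using v_s = v_d / n
v_s = 0.0483 / 0.51
v_s = 0.09471 cm/s


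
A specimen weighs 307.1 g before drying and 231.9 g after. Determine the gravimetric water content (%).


Result: 32.43 %

Derivation:
Using w = (m_wet - m_dry) / m_dry * 100
m_wet - m_dry = 307.1 - 231.9 = 75.2 g
w = 75.2 / 231.9 * 100
w = 32.43 %


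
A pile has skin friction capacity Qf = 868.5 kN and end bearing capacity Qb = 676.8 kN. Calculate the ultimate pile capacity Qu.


Using Qu = Qf + Qb
Qu = 868.5 + 676.8
Qu = 1545.3 kN


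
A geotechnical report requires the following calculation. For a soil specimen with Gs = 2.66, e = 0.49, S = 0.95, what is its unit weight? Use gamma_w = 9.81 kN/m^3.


Using gamma = gamma_w * (Gs + S*e) / (1 + e)
Numerator: Gs + S*e = 2.66 + 0.95*0.49 = 3.1255
Denominator: 1 + e = 1 + 0.49 = 1.49
gamma = 9.81 * 3.1255 / 1.49
gamma = 20.578 kN/m^3


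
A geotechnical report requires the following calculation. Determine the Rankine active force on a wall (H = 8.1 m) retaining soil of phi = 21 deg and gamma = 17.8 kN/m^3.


Compute active earth pressure coefficient:
Ka = tan^2(45 - phi/2) = tan^2(34.5) = 0.472355
Compute active force:
Pa = 0.5 * Ka * gamma * H^2
Pa = 0.5 * 0.472355 * 17.8 * 8.1^2
Pa = 275.82 kN/m


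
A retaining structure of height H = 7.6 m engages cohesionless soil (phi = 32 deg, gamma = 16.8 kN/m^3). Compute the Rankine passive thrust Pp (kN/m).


Compute passive earth pressure coefficient:
Kp = tan^2(45 + phi/2) = tan^2(61.0) = 3.254588
Compute passive force:
Pp = 0.5 * Kp * gamma * H^2
Pp = 0.5 * 3.254588 * 16.8 * 7.6^2
Pp = 1579.07 kN/m


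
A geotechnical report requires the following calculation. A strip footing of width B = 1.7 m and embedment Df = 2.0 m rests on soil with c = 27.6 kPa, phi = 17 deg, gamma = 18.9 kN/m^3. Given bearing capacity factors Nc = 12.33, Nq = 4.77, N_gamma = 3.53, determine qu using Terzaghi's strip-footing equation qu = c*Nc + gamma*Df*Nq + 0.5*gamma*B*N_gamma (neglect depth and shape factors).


Result: 577.32 kPa

Derivation:
Compute qu = c*Nc + gamma*Df*Nq + 0.5*gamma*B*N_gamma
Term 1: 27.6 * 12.33 = 340.308
Term 2: 18.9 * 2.0 * 4.77 = 180.306
Term 3: 0.5 * 18.9 * 1.7 * 3.53 = 56.70945
qu = 340.308 + 180.306 + 56.70945
qu = 577.32 kPa


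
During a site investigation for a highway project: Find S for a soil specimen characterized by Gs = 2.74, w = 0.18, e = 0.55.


Result: 0.8967

Derivation:
Using S = Gs * w / e
S = 2.74 * 0.18 / 0.55
S = 0.8967


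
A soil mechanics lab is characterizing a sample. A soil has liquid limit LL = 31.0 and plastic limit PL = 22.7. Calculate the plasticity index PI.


Using PI = LL - PL
PI = 31.0 - 22.7
PI = 8.3


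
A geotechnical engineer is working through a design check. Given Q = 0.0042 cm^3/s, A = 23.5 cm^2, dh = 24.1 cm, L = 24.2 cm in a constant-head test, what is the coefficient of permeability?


Result: 0.000179 cm/s

Derivation:
Compute hydraulic gradient:
i = dh / L = 24.1 / 24.2 = 0.995868
Then apply Darcy's law:
k = Q / (A * i)
k = 0.0042 / (23.5 * 0.995868)
k = 0.0042 / 23.4029
k = 0.000179 cm/s


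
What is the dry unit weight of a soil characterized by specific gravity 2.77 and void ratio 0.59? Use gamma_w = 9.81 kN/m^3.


Using gamma_d = Gs * gamma_w / (1 + e)
gamma_d = 2.77 * 9.81 / (1 + 0.59)
gamma_d = 2.77 * 9.81 / 1.59
gamma_d = 17.09 kN/m^3


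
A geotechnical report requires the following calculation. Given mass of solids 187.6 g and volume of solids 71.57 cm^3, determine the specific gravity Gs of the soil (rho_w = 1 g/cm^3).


Using Gs = m_s / (V_s * rho_w)
Since rho_w = 1 g/cm^3:
Gs = 187.6 / 71.57
Gs = 2.621


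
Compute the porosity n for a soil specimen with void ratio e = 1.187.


Result: 0.5428

Derivation:
Using the relation n = e / (1 + e)
n = 1.187 / (1 + 1.187)
n = 1.187 / 2.187
n = 0.5428


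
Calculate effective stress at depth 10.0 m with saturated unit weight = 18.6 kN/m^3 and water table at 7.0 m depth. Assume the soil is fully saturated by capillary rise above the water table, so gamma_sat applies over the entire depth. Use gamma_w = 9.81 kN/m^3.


Total stress = gamma_sat * depth
sigma = 18.6 * 10.0 = 186.0 kPa
Pore water pressure u = gamma_w * (depth - d_wt)
u = 9.81 * (10.0 - 7.0) = 29.43 kPa
Effective stress = sigma - u
sigma' = 186.0 - 29.43 = 156.57 kPa


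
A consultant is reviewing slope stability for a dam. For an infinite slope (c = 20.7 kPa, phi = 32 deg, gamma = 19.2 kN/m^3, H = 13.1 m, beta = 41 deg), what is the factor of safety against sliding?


Result: 0.885

Derivation:
Using Fs = c / (gamma*H*sin(beta)*cos(beta)) + tan(phi)/tan(beta)
Cohesion contribution = 20.7 / (19.2*13.1*sin(41)*cos(41))
Cohesion contribution = 0.166217
Friction contribution = tan(32)/tan(41) = 0.71883
Fs = 0.166217 + 0.71883
Fs = 0.885


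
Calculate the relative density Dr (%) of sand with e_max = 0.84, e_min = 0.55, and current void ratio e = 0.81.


Result: 10.34 %

Derivation:
Using Dr = (e_max - e) / (e_max - e_min) * 100
e_max - e = 0.84 - 0.81 = 0.03
e_max - e_min = 0.84 - 0.55 = 0.29
Dr = 0.03 / 0.29 * 100
Dr = 10.34 %


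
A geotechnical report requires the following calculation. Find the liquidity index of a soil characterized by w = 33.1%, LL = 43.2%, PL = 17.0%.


First compute the plasticity index:
PI = LL - PL = 43.2 - 17.0 = 26.2
Then compute the liquidity index:
LI = (w - PL) / PI
LI = (33.1 - 17.0) / 26.2
LI = 0.615


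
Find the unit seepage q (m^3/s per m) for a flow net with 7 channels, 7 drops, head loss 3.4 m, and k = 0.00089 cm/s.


Convert k to m/s for unit consistency with H:
k = 0.00089 cm/s = 0.00089 / 100 m/s = 8.9e-06 m/s
Using q = k * H * Nf / Nd
Nf / Nd = 7 / 7 = 1.0
q = 8.9e-06 * 3.4 * 1.0
q = 3.026e-05 m^3/s per m


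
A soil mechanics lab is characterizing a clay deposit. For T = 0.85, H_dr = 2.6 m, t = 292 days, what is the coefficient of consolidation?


Result: 0.01968 m^2/day

Derivation:
Using cv = T * H_dr^2 / t
H_dr^2 = 2.6^2 = 6.76
cv = 0.85 * 6.76 / 292
cv = 0.01968 m^2/day


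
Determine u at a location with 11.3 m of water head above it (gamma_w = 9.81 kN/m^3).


Using u = gamma_w * h_w
u = 9.81 * 11.3
u = 110.85 kPa


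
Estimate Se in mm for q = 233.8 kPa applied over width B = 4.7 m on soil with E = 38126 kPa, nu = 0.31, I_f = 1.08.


Using Se = q * B * (1 - nu^2) * I_f / E
1 - nu^2 = 1 - 0.31^2 = 0.9039
Se = 233.8 * 4.7 * 0.9039 * 1.08 / 38126
Se = 0.028136 m
Convert to mm: Se = 0.028136 * 1000 = 28.136 mm


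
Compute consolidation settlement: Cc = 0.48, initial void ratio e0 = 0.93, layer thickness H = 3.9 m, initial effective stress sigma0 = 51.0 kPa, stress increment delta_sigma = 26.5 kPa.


Using Sc = Cc * H / (1 + e0) * log10((sigma0 + delta_sigma) / sigma0)
Stress ratio = (51.0 + 26.5) / 51.0 = 1.51961
log10(1.51961) = 0.181732
Cc * H / (1 + e0) = 0.48 * 3.9 / (1 + 0.93) = 0.969948
Sc = 0.969948 * 0.181732
Sc = 0.1763 m


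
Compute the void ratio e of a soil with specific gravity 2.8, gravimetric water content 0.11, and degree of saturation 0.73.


Using the relation e = Gs * w / S
e = 2.8 * 0.11 / 0.73
e = 0.4219


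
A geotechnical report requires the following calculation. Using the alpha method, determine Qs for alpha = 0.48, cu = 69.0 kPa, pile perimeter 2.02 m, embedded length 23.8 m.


Using Qs = alpha * cu * perimeter * L
Qs = 0.48 * 69.0 * 2.02 * 23.8
Qs = 1592.28 kN


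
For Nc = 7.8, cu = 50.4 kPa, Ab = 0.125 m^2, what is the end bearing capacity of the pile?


Result: 49.14 kN

Derivation:
Using Qb = Nc * cu * Ab
Qb = 7.8 * 50.4 * 0.125
Qb = 49.14 kN


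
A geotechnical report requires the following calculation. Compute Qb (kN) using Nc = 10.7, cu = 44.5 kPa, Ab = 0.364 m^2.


Result: 173.32 kN

Derivation:
Using Qb = Nc * cu * Ab
Qb = 10.7 * 44.5 * 0.364
Qb = 173.32 kN


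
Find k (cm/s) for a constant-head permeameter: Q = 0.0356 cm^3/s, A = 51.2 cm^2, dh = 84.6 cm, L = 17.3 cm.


Result: 0.000142 cm/s

Derivation:
Compute hydraulic gradient:
i = dh / L = 84.6 / 17.3 = 4.89017
Then apply Darcy's law:
k = Q / (A * i)
k = 0.0356 / (51.2 * 4.89017)
k = 0.0356 / 250.377
k = 0.000142 cm/s


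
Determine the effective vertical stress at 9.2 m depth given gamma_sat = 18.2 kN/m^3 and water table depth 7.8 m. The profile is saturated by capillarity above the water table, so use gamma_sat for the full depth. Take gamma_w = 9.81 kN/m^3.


Total stress = gamma_sat * depth
sigma = 18.2 * 9.2 = 167.44 kPa
Pore water pressure u = gamma_w * (depth - d_wt)
u = 9.81 * (9.2 - 7.8) = 13.734 kPa
Effective stress = sigma - u
sigma' = 167.44 - 13.734 = 153.71 kPa


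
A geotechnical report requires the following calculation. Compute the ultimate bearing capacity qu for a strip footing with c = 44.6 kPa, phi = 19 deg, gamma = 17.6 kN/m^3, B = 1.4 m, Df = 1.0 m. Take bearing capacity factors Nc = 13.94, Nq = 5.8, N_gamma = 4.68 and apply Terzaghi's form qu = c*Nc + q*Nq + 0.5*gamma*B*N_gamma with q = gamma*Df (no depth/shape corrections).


Compute qu = c*Nc + gamma*Df*Nq + 0.5*gamma*B*N_gamma
Term 1: 44.6 * 13.94 = 621.724
Term 2: 17.6 * 1.0 * 5.8 = 102.08
Term 3: 0.5 * 17.6 * 1.4 * 4.68 = 57.6576
qu = 621.724 + 102.08 + 57.6576
qu = 781.46 kPa


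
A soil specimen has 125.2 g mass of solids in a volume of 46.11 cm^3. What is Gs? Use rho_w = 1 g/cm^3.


Using Gs = m_s / (V_s * rho_w)
Since rho_w = 1 g/cm^3:
Gs = 125.2 / 46.11
Gs = 2.715


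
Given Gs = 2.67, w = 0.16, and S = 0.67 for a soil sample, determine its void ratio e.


Using the relation e = Gs * w / S
e = 2.67 * 0.16 / 0.67
e = 0.6376


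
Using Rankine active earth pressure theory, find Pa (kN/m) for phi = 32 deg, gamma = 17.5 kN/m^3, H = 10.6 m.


Compute active earth pressure coefficient:
Ka = tan^2(45 - phi/2) = tan^2(29.0) = 0.307259
Compute active force:
Pa = 0.5 * Ka * gamma * H^2
Pa = 0.5 * 0.307259 * 17.5 * 10.6^2
Pa = 302.08 kN/m


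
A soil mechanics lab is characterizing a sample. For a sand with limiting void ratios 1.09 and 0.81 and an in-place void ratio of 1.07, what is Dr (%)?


Using Dr = (e_max - e) / (e_max - e_min) * 100
e_max - e = 1.09 - 1.07 = 0.02
e_max - e_min = 1.09 - 0.81 = 0.28
Dr = 0.02 / 0.28 * 100
Dr = 7.14 %
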